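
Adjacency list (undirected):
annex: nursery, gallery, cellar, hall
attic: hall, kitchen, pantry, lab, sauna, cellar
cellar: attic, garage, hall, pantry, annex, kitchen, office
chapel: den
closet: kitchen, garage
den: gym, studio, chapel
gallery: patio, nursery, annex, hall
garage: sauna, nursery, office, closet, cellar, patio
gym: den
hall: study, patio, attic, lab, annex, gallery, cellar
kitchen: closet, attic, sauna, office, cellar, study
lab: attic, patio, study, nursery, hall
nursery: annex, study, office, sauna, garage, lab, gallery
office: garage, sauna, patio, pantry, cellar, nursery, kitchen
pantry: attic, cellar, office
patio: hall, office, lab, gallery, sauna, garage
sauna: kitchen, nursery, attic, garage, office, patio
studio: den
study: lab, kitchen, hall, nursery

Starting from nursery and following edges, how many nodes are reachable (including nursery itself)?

15

BFS from nursery visits: nursery, annex, study, office, sauna, garage, lab, gallery, cellar, hall, kitchen, patio, pantry, attic, closet
Reachable nodes: 15 of 19 total.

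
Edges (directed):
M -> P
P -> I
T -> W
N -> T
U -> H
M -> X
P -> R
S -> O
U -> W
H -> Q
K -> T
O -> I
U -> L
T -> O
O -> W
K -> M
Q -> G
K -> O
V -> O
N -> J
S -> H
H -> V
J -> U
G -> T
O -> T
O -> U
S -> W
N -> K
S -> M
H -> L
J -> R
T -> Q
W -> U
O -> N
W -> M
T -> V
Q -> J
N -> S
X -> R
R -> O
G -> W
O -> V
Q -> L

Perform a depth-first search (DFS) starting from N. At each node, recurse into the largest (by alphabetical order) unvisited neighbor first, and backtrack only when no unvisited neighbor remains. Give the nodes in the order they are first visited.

Visit N
N → T
T → W
W → U
U → L
U → H
H → V
V → O
O → I
H → Q
Q → J
J → R
Q → G
W → M
M → X
M → P
N → S
N → K

N -> T -> W -> U -> L -> H -> V -> O -> I -> Q -> J -> R -> G -> M -> X -> P -> S -> K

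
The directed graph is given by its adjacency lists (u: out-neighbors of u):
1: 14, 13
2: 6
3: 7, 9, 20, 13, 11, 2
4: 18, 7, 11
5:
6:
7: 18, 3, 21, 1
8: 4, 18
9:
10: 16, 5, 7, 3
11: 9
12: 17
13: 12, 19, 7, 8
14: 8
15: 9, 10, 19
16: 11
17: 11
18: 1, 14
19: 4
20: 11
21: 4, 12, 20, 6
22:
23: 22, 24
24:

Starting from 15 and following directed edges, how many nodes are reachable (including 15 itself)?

21

BFS from 15 visits: 15, 9, 10, 19, 3, 5, 7, 16, 4, 2, 11, 13, 20, 1, 18, 21, 6, 8, 12, 14, 17
Reachable nodes: 21 of 24 total.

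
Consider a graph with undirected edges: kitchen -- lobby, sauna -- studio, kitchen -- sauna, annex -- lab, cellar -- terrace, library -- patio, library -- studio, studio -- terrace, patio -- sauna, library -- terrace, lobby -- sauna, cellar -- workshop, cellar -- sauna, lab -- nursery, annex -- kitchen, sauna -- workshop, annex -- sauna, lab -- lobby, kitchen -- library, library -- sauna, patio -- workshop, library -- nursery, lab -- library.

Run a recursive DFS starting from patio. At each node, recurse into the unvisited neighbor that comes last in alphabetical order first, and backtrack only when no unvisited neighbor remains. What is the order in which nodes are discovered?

Visit patio
patio → workshop
workshop → sauna
sauna → studio
studio → terrace
terrace → library
library → nursery
nursery → lab
lab → lobby
lobby → kitchen
kitchen → annex
terrace → cellar

patio -> workshop -> sauna -> studio -> terrace -> library -> nursery -> lab -> lobby -> kitchen -> annex -> cellar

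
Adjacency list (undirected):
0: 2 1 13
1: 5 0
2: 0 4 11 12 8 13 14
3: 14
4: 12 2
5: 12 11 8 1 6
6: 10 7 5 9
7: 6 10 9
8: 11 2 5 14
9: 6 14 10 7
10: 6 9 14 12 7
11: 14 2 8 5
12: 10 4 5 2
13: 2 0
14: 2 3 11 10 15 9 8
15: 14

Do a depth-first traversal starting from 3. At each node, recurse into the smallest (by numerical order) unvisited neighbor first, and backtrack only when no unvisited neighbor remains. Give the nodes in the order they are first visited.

3 -> 14 -> 2 -> 0 -> 1 -> 5 -> 6 -> 7 -> 9 -> 10 -> 12 -> 4 -> 8 -> 11 -> 13 -> 15

Visit 3
3 → 14
14 → 2
2 → 0
0 → 1
1 → 5
5 → 6
6 → 7
7 → 9
9 → 10
10 → 12
12 → 4
5 → 8
8 → 11
0 → 13
14 → 15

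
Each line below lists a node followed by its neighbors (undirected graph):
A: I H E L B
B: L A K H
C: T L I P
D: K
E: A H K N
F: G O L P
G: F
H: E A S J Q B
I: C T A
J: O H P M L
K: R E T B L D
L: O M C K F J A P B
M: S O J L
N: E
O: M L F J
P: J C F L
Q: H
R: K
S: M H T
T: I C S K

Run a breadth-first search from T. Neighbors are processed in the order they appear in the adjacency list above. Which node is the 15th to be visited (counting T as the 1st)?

O

Visit T; enqueue I, C, S, K → queue [I, C, S, K]
Visit I; enqueue A → queue [C, S, K, A]
Visit C; enqueue L, P → queue [S, K, A, L, P]
Visit S; enqueue M, H → queue [K, A, L, P, M, H]
Visit K; enqueue R, E, B, D → queue [A, L, P, M, H, R, E, B, D]
Visit A → queue [L, P, M, H, R, E, B, D]
Visit L; enqueue O, F, J → queue [P, M, H, R, E, B, D, O, F, J]
Visit P → queue [M, H, R, E, B, D, O, F, J]
Visit M → queue [H, R, E, B, D, O, F, J]
Visit H; enqueue Q → queue [R, E, B, D, O, F, J, Q]
Visit R → queue [E, B, D, O, F, J, Q]
Visit E; enqueue N → queue [B, D, O, F, J, Q, N]
Visit B → queue [D, O, F, J, Q, N]
Visit D → queue [O, F, J, Q, N]
Visit O → queue [F, J, Q, N]
Visit F; enqueue G → queue [J, Q, N, G]
Visit J → queue [Q, N, G]
Visit Q → queue [N, G]
Visit N → queue [G]
Visit G → queue []

Visit order: T, I, C, S, K, A, L, P, M, H, R, E, B, D, O, F, J, Q, N, G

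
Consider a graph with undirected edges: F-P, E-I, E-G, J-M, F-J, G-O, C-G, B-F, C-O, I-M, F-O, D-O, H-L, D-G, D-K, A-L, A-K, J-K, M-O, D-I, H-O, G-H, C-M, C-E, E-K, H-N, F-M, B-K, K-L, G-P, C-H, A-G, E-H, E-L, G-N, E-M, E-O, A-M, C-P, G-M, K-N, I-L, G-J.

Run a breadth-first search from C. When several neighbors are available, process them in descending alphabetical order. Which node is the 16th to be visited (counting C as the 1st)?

B

Visit C; enqueue P, O, M, H, G, E → queue [P, O, M, H, G, E]
Visit P; enqueue F → queue [O, M, H, G, E, F]
Visit O; enqueue D → queue [M, H, G, E, F, D]
Visit M; enqueue J, I, A → queue [H, G, E, F, D, J, I, A]
Visit H; enqueue N, L → queue [G, E, F, D, J, I, A, N, L]
Visit G → queue [E, F, D, J, I, A, N, L]
Visit E; enqueue K → queue [F, D, J, I, A, N, L, K]
Visit F; enqueue B → queue [D, J, I, A, N, L, K, B]
Visit D → queue [J, I, A, N, L, K, B]
Visit J → queue [I, A, N, L, K, B]
Visit I → queue [A, N, L, K, B]
Visit A → queue [N, L, K, B]
Visit N → queue [L, K, B]
Visit L → queue [K, B]
Visit K → queue [B]
Visit B → queue []

Visit order: C, P, O, M, H, G, E, F, D, J, I, A, N, L, K, B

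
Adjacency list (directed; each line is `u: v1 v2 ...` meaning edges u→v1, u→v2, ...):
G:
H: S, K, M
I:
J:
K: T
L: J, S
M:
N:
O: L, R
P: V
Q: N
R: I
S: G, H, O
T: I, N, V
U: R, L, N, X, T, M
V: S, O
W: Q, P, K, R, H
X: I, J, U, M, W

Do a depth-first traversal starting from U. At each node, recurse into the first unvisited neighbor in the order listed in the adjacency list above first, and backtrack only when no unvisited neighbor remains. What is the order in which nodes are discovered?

U -> R -> I -> L -> J -> S -> G -> H -> K -> T -> N -> V -> O -> M -> X -> W -> Q -> P

Visit U
U → R
R → I
U → L
L → J
L → S
S → G
S → H
H → K
K → T
T → N
T → V
V → O
H → M
U → X
X → W
W → Q
W → P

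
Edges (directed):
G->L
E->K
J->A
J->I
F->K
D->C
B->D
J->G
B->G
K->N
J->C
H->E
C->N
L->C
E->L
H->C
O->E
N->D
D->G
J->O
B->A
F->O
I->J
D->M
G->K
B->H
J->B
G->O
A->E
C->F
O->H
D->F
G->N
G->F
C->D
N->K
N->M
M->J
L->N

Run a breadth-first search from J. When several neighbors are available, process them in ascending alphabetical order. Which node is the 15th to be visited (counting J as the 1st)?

Visit J; enqueue A, B, C, G, I, O → queue [A, B, C, G, I, O]
Visit A; enqueue E → queue [B, C, G, I, O, E]
Visit B; enqueue D, H → queue [C, G, I, O, E, D, H]
Visit C; enqueue F, N → queue [G, I, O, E, D, H, F, N]
Visit G; enqueue K, L → queue [I, O, E, D, H, F, N, K, L]
Visit I → queue [O, E, D, H, F, N, K, L]
Visit O → queue [E, D, H, F, N, K, L]
Visit E → queue [D, H, F, N, K, L]
Visit D; enqueue M → queue [H, F, N, K, L, M]
Visit H → queue [F, N, K, L, M]
Visit F → queue [N, K, L, M]
Visit N → queue [K, L, M]
Visit K → queue [L, M]
Visit L → queue [M]
Visit M → queue []

Visit order: J, A, B, C, G, I, O, E, D, H, F, N, K, L, M

M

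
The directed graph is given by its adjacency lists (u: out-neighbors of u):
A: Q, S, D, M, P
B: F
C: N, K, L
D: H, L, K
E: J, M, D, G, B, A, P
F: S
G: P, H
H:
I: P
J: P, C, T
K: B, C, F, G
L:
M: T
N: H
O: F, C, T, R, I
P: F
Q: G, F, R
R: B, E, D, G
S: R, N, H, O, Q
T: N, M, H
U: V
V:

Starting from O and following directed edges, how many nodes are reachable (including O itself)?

20

BFS from O visits: O, F, C, T, R, I, S, N, K, L, M, H, B, E, D, G, P, Q, J, A
Reachable nodes: 20 of 22 total.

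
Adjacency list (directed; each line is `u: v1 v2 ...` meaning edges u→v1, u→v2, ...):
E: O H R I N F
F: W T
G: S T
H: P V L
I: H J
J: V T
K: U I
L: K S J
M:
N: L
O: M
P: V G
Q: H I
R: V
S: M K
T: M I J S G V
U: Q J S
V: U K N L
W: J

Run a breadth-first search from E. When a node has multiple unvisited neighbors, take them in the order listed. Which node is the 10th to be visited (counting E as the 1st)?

Visit E; enqueue O, H, R, I, N, F → queue [O, H, R, I, N, F]
Visit O; enqueue M → queue [H, R, I, N, F, M]
Visit H; enqueue P, V, L → queue [R, I, N, F, M, P, V, L]
Visit R → queue [I, N, F, M, P, V, L]
Visit I; enqueue J → queue [N, F, M, P, V, L, J]
Visit N → queue [F, M, P, V, L, J]
Visit F; enqueue W, T → queue [M, P, V, L, J, W, T]
Visit M → queue [P, V, L, J, W, T]
Visit P; enqueue G → queue [V, L, J, W, T, G]
Visit V; enqueue U, K → queue [L, J, W, T, G, U, K]
Visit L; enqueue S → queue [J, W, T, G, U, K, S]
Visit J → queue [W, T, G, U, K, S]
Visit W → queue [T, G, U, K, S]
Visit T → queue [G, U, K, S]
Visit G → queue [U, K, S]
Visit U; enqueue Q → queue [K, S, Q]
Visit K → queue [S, Q]
Visit S → queue [Q]
Visit Q → queue []

Visit order: E, O, H, R, I, N, F, M, P, V, L, J, W, T, G, U, K, S, Q

V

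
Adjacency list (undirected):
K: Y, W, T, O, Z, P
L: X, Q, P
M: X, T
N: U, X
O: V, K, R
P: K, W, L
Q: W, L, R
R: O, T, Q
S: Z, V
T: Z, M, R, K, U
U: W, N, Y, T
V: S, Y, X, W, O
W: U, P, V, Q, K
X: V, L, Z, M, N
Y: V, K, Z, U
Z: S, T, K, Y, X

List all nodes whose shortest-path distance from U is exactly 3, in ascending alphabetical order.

Level 0: U
Level 1: N, T, W, Y
Level 2: K, M, P, Q, R, V, X, Z
Level 3: L, O, S

L, O, S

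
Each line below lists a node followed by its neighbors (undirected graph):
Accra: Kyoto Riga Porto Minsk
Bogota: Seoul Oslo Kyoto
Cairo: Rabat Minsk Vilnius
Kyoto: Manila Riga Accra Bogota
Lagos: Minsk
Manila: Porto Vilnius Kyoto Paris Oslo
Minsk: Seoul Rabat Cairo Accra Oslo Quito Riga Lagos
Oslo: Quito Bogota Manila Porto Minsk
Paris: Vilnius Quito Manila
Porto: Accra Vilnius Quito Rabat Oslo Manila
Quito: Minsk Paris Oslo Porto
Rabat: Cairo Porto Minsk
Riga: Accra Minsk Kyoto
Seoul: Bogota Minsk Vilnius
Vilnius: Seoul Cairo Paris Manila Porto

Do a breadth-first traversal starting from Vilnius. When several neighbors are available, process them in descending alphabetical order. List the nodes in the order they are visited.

Vilnius, Seoul, Porto, Paris, Manila, Cairo, Minsk, Bogota, Rabat, Quito, Oslo, Accra, Kyoto, Riga, Lagos

Visit Vilnius; enqueue Seoul, Porto, Paris, Manila, Cairo → queue [Seoul, Porto, Paris, Manila, Cairo]
Visit Seoul; enqueue Minsk, Bogota → queue [Porto, Paris, Manila, Cairo, Minsk, Bogota]
Visit Porto; enqueue Rabat, Quito, Oslo, Accra → queue [Paris, Manila, Cairo, Minsk, Bogota, Rabat, Quito, Oslo, Accra]
Visit Paris → queue [Manila, Cairo, Minsk, Bogota, Rabat, Quito, Oslo, Accra]
Visit Manila; enqueue Kyoto → queue [Cairo, Minsk, Bogota, Rabat, Quito, Oslo, Accra, Kyoto]
Visit Cairo → queue [Minsk, Bogota, Rabat, Quito, Oslo, Accra, Kyoto]
Visit Minsk; enqueue Riga, Lagos → queue [Bogota, Rabat, Quito, Oslo, Accra, Kyoto, Riga, Lagos]
Visit Bogota → queue [Rabat, Quito, Oslo, Accra, Kyoto, Riga, Lagos]
Visit Rabat → queue [Quito, Oslo, Accra, Kyoto, Riga, Lagos]
Visit Quito → queue [Oslo, Accra, Kyoto, Riga, Lagos]
Visit Oslo → queue [Accra, Kyoto, Riga, Lagos]
Visit Accra → queue [Kyoto, Riga, Lagos]
Visit Kyoto → queue [Riga, Lagos]
Visit Riga → queue [Lagos]
Visit Lagos → queue []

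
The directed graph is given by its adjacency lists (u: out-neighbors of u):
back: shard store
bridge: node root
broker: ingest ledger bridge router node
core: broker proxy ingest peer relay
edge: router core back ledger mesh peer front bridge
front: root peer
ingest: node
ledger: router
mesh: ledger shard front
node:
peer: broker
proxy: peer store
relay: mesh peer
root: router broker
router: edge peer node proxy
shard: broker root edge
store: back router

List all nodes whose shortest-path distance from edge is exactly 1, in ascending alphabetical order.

back, bridge, core, front, ledger, mesh, peer, router

Level 0: edge
Level 1: back, bridge, core, front, ledger, mesh, peer, router
Level 2: broker, ingest, node, proxy, relay, root, shard, store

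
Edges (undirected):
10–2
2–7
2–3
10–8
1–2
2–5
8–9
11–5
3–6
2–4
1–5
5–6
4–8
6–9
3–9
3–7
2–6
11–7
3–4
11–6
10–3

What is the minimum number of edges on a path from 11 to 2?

Level 0: 11
Level 1: 5, 6, 7
Level 2: 1, 2, 3, 9
Level 3: 4, 8, 10
2 first appears at level 2.

2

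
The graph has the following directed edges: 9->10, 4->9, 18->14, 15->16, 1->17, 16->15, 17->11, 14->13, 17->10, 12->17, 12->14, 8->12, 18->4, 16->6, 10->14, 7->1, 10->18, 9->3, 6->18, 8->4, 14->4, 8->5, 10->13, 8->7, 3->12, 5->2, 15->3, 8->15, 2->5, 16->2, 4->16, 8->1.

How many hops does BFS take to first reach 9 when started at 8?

Level 0: 8
Level 1: 1, 4, 5, 7, 12, 15
Level 2: 2, 3, 9, 14, 16, 17
Level 3: 6, 10, 11, 13
Level 4: 18
9 first appears at level 2.

2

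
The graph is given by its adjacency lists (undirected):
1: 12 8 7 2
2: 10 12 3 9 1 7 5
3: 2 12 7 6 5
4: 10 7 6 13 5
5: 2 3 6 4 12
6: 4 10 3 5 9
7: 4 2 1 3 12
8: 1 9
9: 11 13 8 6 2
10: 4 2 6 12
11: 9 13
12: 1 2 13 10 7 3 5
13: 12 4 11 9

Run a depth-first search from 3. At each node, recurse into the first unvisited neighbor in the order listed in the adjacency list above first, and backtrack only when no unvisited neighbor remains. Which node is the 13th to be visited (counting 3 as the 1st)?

5

Visit 3
3 → 2
2 → 10
10 → 4
4 → 7
7 → 1
1 → 12
12 → 13
13 → 11
11 → 9
9 → 8
9 → 6
6 → 5

Visit order: 3, 2, 10, 4, 7, 1, 12, 13, 11, 9, 8, 6, 5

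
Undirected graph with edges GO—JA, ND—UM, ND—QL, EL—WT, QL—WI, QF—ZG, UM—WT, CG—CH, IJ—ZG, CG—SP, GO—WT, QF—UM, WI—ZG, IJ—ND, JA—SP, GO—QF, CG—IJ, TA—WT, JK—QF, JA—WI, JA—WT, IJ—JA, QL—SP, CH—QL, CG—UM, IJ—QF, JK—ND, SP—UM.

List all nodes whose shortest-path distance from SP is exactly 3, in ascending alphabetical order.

Level 0: SP
Level 1: CG, JA, QL, UM
Level 2: CH, GO, IJ, ND, QF, WI, WT
Level 3: EL, JK, TA, ZG

EL, JK, TA, ZG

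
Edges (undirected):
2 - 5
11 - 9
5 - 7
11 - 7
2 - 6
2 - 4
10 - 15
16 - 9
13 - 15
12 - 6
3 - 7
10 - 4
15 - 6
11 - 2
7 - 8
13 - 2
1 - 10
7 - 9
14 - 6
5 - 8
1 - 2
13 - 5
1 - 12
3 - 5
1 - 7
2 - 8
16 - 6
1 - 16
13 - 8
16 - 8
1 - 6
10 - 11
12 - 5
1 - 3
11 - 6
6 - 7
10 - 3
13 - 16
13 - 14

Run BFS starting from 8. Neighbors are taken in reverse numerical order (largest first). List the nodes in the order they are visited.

8 16 13 7 5 2 9 6 1 15 14 11 3 12 4 10

Visit 8; enqueue 16, 13, 7, 5, 2 → queue [16, 13, 7, 5, 2]
Visit 16; enqueue 9, 6, 1 → queue [13, 7, 5, 2, 9, 6, 1]
Visit 13; enqueue 15, 14 → queue [7, 5, 2, 9, 6, 1, 15, 14]
Visit 7; enqueue 11, 3 → queue [5, 2, 9, 6, 1, 15, 14, 11, 3]
Visit 5; enqueue 12 → queue [2, 9, 6, 1, 15, 14, 11, 3, 12]
Visit 2; enqueue 4 → queue [9, 6, 1, 15, 14, 11, 3, 12, 4]
Visit 9 → queue [6, 1, 15, 14, 11, 3, 12, 4]
Visit 6 → queue [1, 15, 14, 11, 3, 12, 4]
Visit 1; enqueue 10 → queue [15, 14, 11, 3, 12, 4, 10]
Visit 15 → queue [14, 11, 3, 12, 4, 10]
Visit 14 → queue [11, 3, 12, 4, 10]
Visit 11 → queue [3, 12, 4, 10]
Visit 3 → queue [12, 4, 10]
Visit 12 → queue [4, 10]
Visit 4 → queue [10]
Visit 10 → queue []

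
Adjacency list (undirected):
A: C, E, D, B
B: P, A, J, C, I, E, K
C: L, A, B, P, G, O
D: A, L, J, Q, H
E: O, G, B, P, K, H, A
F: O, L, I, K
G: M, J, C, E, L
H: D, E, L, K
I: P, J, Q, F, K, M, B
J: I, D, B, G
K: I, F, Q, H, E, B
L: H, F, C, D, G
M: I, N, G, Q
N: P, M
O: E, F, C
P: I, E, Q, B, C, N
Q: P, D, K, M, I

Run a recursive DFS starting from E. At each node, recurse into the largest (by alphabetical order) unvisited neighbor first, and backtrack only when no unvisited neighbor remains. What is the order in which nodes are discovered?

E, P, Q, M, N, I, K, H, L, G, J, D, A, C, O, F, B

Visit E
E → P
P → Q
Q → M
M → N
M → I
I → K
K → H
H → L
L → G
G → J
J → D
D → A
A → C
C → O
O → F
C → B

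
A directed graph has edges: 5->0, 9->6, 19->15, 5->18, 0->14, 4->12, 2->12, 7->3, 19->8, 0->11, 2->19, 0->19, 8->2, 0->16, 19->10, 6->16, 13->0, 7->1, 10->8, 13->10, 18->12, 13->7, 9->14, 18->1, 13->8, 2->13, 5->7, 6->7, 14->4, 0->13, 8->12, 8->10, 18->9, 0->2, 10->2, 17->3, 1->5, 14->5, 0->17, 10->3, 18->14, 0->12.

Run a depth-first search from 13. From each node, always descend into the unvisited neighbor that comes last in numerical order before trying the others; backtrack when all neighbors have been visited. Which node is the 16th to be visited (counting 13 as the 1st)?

Visit 13
13 → 10
10 → 8
8 → 12
8 → 2
2 → 19
19 → 15
10 → 3
13 → 7
7 → 1
1 → 5
5 → 18
18 → 14
14 → 4
18 → 9
9 → 6
6 → 16
5 → 0
0 → 17
0 → 11

Visit order: 13, 10, 8, 12, 2, 19, 15, 3, 7, 1, 5, 18, 14, 4, 9, 6, 16, 0, 17, 11

6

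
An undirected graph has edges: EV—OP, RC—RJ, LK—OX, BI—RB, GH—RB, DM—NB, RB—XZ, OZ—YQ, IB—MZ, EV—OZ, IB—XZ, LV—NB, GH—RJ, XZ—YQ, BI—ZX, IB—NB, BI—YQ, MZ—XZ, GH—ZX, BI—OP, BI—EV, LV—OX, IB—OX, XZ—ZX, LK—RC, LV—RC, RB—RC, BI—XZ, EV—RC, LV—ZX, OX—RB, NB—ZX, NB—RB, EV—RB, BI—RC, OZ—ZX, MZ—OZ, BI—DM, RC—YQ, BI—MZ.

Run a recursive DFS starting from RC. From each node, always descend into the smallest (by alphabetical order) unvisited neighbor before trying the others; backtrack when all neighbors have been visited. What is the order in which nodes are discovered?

Visit RC
RC → BI
BI → DM
DM → NB
NB → IB
IB → MZ
MZ → OZ
OZ → EV
EV → OP
EV → RB
RB → GH
GH → RJ
GH → ZX
ZX → LV
LV → OX
OX → LK
ZX → XZ
XZ → YQ

RC, BI, DM, NB, IB, MZ, OZ, EV, OP, RB, GH, RJ, ZX, LV, OX, LK, XZ, YQ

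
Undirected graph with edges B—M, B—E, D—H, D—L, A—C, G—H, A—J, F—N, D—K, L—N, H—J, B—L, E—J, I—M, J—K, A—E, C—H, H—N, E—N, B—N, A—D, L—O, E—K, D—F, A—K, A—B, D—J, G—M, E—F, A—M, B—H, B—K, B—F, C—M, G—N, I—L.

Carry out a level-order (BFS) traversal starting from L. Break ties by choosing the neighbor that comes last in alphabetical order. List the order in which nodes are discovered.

L, O, N, I, D, B, H, G, F, E, M, K, J, A, C

Visit L; enqueue O, N, I, D, B → queue [O, N, I, D, B]
Visit O → queue [N, I, D, B]
Visit N; enqueue H, G, F, E → queue [I, D, B, H, G, F, E]
Visit I; enqueue M → queue [D, B, H, G, F, E, M]
Visit D; enqueue K, J, A → queue [B, H, G, F, E, M, K, J, A]
Visit B → queue [H, G, F, E, M, K, J, A]
Visit H; enqueue C → queue [G, F, E, M, K, J, A, C]
Visit G → queue [F, E, M, K, J, A, C]
Visit F → queue [E, M, K, J, A, C]
Visit E → queue [M, K, J, A, C]
Visit M → queue [K, J, A, C]
Visit K → queue [J, A, C]
Visit J → queue [A, C]
Visit A → queue [C]
Visit C → queue []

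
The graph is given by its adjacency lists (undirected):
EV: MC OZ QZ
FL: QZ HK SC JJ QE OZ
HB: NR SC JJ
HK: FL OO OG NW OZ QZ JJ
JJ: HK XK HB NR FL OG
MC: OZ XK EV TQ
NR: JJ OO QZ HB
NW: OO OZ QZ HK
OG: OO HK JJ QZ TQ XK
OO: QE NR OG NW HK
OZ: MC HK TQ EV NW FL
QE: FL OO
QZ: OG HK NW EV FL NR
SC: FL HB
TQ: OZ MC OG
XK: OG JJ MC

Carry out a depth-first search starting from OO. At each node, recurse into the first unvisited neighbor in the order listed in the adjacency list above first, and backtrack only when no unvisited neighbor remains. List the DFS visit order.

OO, QE, FL, QZ, OG, HK, NW, OZ, MC, XK, JJ, HB, NR, SC, EV, TQ

Visit OO
OO → QE
QE → FL
FL → QZ
QZ → OG
OG → HK
HK → NW
NW → OZ
OZ → MC
MC → XK
XK → JJ
JJ → HB
HB → NR
HB → SC
MC → EV
MC → TQ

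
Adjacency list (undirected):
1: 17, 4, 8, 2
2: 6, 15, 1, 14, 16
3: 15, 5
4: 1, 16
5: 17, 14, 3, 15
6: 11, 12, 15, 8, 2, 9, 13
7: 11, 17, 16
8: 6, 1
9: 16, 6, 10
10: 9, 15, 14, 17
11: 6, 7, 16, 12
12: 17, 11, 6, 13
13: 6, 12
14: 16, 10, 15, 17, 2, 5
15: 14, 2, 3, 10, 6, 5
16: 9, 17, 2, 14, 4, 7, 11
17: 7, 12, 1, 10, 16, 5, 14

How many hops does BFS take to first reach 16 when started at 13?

Level 0: 13
Level 1: 6, 12
Level 2: 2, 8, 9, 11, 15, 17
Level 3: 1, 3, 5, 7, 10, 14, 16
Level 4: 4
16 first appears at level 3.

3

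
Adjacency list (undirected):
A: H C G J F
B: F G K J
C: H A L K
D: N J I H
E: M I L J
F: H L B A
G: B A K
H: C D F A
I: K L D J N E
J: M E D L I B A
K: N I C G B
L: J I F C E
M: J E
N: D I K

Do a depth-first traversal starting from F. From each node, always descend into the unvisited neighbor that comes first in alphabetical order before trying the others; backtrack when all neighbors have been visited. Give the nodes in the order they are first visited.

F A C H D I E J B G K N L M

Visit F
F → A
A → C
C → H
H → D
D → I
I → E
E → J
J → B
B → G
G → K
K → N
J → L
J → M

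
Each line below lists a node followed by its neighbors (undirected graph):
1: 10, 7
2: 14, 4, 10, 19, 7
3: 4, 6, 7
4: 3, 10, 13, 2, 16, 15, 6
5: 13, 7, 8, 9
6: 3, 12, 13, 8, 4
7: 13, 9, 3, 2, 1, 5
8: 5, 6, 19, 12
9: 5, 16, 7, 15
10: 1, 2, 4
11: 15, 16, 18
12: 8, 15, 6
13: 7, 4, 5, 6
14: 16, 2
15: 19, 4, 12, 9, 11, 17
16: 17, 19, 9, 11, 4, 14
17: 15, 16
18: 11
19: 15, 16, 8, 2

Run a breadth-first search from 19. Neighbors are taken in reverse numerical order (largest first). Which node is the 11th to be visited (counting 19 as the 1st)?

12

Visit 19; enqueue 16, 15, 8, 2 → queue [16, 15, 8, 2]
Visit 16; enqueue 17, 14, 11, 9, 4 → queue [15, 8, 2, 17, 14, 11, 9, 4]
Visit 15; enqueue 12 → queue [8, 2, 17, 14, 11, 9, 4, 12]
Visit 8; enqueue 6, 5 → queue [2, 17, 14, 11, 9, 4, 12, 6, 5]
Visit 2; enqueue 10, 7 → queue [17, 14, 11, 9, 4, 12, 6, 5, 10, 7]
Visit 17 → queue [14, 11, 9, 4, 12, 6, 5, 10, 7]
Visit 14 → queue [11, 9, 4, 12, 6, 5, 10, 7]
Visit 11; enqueue 18 → queue [9, 4, 12, 6, 5, 10, 7, 18]
Visit 9 → queue [4, 12, 6, 5, 10, 7, 18]
Visit 4; enqueue 13, 3 → queue [12, 6, 5, 10, 7, 18, 13, 3]
Visit 12 → queue [6, 5, 10, 7, 18, 13, 3]
Visit 6 → queue [5, 10, 7, 18, 13, 3]
Visit 5 → queue [10, 7, 18, 13, 3]
Visit 10; enqueue 1 → queue [7, 18, 13, 3, 1]
Visit 7 → queue [18, 13, 3, 1]
Visit 18 → queue [13, 3, 1]
Visit 13 → queue [3, 1]
Visit 3 → queue [1]
Visit 1 → queue []

Visit order: 19, 16, 15, 8, 2, 17, 14, 11, 9, 4, 12, 6, 5, 10, 7, 18, 13, 3, 1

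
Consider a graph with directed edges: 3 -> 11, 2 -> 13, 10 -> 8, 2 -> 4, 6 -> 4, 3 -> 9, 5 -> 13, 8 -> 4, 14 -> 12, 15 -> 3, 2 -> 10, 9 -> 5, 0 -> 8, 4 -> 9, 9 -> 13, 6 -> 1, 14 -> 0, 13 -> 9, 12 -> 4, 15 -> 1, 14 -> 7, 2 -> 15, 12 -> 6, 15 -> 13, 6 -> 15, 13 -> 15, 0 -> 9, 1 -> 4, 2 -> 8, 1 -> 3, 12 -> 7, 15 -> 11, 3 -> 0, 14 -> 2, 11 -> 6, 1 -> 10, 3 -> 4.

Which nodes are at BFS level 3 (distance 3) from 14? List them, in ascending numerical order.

1, 3, 5, 11

Level 0: 14
Level 1: 0, 2, 7, 12
Level 2: 4, 6, 8, 9, 10, 13, 15
Level 3: 1, 3, 5, 11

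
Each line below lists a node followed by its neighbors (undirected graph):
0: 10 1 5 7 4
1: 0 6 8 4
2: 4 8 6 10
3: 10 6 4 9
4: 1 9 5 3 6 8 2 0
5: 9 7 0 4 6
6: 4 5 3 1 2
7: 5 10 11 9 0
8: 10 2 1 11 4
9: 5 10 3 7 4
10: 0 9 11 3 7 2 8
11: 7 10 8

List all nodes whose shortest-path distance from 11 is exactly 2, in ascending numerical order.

Level 0: 11
Level 1: 7, 8, 10
Level 2: 0, 1, 2, 3, 4, 5, 9
Level 3: 6

0, 1, 2, 3, 4, 5, 9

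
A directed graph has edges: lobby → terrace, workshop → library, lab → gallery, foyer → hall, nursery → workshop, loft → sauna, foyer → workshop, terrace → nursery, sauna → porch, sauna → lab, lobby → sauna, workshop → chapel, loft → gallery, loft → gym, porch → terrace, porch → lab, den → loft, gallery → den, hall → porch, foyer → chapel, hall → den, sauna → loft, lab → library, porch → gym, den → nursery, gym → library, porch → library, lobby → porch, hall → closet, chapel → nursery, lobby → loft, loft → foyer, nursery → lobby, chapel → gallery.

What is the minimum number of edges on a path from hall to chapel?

Level 0: hall
Level 1: closet, den, porch
Level 2: gym, lab, library, loft, nursery, terrace
Level 3: foyer, gallery, lobby, sauna, workshop
Level 4: chapel
chapel first appears at level 4.

4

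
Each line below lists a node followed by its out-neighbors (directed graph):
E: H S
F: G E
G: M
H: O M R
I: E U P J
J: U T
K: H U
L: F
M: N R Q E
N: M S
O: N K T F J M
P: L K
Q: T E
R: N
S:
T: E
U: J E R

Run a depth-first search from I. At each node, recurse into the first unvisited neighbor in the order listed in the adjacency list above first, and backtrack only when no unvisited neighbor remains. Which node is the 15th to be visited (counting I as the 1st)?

G

Visit I
I → E
E → H
H → O
O → N
N → M
M → R
M → Q
Q → T
N → S
O → K
K → U
U → J
O → F
F → G
I → P
P → L

Visit order: I, E, H, O, N, M, R, Q, T, S, K, U, J, F, G, P, L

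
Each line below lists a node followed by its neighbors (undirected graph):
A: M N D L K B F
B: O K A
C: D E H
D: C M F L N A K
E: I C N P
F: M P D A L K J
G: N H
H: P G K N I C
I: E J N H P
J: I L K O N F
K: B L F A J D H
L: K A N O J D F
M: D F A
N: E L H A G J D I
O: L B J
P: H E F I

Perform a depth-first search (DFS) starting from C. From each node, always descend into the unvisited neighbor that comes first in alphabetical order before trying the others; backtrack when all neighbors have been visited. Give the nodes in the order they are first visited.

Visit C
C → D
D → A
A → B
B → K
K → F
F → J
J → I
I → E
E → N
N → G
G → H
H → P
N → L
L → O
F → M

C → D → A → B → K → F → J → I → E → N → G → H → P → L → O → M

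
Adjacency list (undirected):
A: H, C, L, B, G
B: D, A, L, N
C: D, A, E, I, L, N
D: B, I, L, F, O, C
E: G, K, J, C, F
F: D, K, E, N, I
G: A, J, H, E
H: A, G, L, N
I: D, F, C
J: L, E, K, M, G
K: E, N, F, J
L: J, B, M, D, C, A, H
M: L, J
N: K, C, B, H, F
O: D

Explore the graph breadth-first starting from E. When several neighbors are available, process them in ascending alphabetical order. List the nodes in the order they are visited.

E → C → F → G → J → K → A → D → I → L → N → H → M → B → O

Visit E; enqueue C, F, G, J, K → queue [C, F, G, J, K]
Visit C; enqueue A, D, I, L, N → queue [F, G, J, K, A, D, I, L, N]
Visit F → queue [G, J, K, A, D, I, L, N]
Visit G; enqueue H → queue [J, K, A, D, I, L, N, H]
Visit J; enqueue M → queue [K, A, D, I, L, N, H, M]
Visit K → queue [A, D, I, L, N, H, M]
Visit A; enqueue B → queue [D, I, L, N, H, M, B]
Visit D; enqueue O → queue [I, L, N, H, M, B, O]
Visit I → queue [L, N, H, M, B, O]
Visit L → queue [N, H, M, B, O]
Visit N → queue [H, M, B, O]
Visit H → queue [M, B, O]
Visit M → queue [B, O]
Visit B → queue [O]
Visit O → queue []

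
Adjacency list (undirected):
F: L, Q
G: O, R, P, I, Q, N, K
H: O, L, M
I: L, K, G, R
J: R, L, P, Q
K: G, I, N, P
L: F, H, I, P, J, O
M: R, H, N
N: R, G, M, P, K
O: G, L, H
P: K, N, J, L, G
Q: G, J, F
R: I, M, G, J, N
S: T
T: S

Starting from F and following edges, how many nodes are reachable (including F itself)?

BFS from F visits: F, L, Q, H, I, P, J, O, G, M, K, R, N
Reachable nodes: 13 of 15 total.

13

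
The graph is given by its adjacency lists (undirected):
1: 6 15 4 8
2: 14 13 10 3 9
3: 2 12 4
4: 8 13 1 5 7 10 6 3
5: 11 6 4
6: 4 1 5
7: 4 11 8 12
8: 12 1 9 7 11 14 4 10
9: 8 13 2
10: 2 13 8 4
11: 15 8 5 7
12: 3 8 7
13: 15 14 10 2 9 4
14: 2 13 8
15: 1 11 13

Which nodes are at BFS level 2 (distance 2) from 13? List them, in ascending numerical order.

1, 3, 5, 6, 7, 8, 11

Level 0: 13
Level 1: 2, 4, 9, 10, 14, 15
Level 2: 1, 3, 5, 6, 7, 8, 11
Level 3: 12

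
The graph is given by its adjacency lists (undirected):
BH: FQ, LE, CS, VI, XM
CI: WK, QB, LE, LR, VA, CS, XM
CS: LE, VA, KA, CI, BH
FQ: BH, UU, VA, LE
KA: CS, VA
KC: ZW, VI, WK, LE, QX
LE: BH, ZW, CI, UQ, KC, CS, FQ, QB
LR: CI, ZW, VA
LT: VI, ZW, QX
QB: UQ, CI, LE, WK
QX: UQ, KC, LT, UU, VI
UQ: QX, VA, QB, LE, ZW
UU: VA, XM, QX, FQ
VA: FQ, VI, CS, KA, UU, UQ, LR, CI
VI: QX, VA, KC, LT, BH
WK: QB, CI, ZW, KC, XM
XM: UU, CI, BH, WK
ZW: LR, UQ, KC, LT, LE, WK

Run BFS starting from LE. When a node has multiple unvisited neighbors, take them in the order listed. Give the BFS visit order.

Visit LE; enqueue BH, ZW, CI, UQ, KC, CS, FQ, QB → queue [BH, ZW, CI, UQ, KC, CS, FQ, QB]
Visit BH; enqueue VI, XM → queue [ZW, CI, UQ, KC, CS, FQ, QB, VI, XM]
Visit ZW; enqueue LR, LT, WK → queue [CI, UQ, KC, CS, FQ, QB, VI, XM, LR, LT, WK]
Visit CI; enqueue VA → queue [UQ, KC, CS, FQ, QB, VI, XM, LR, LT, WK, VA]
Visit UQ; enqueue QX → queue [KC, CS, FQ, QB, VI, XM, LR, LT, WK, VA, QX]
Visit KC → queue [CS, FQ, QB, VI, XM, LR, LT, WK, VA, QX]
Visit CS; enqueue KA → queue [FQ, QB, VI, XM, LR, LT, WK, VA, QX, KA]
Visit FQ; enqueue UU → queue [QB, VI, XM, LR, LT, WK, VA, QX, KA, UU]
Visit QB → queue [VI, XM, LR, LT, WK, VA, QX, KA, UU]
Visit VI → queue [XM, LR, LT, WK, VA, QX, KA, UU]
Visit XM → queue [LR, LT, WK, VA, QX, KA, UU]
Visit LR → queue [LT, WK, VA, QX, KA, UU]
Visit LT → queue [WK, VA, QX, KA, UU]
Visit WK → queue [VA, QX, KA, UU]
Visit VA → queue [QX, KA, UU]
Visit QX → queue [KA, UU]
Visit KA → queue [UU]
Visit UU → queue []

LE BH ZW CI UQ KC CS FQ QB VI XM LR LT WK VA QX KA UU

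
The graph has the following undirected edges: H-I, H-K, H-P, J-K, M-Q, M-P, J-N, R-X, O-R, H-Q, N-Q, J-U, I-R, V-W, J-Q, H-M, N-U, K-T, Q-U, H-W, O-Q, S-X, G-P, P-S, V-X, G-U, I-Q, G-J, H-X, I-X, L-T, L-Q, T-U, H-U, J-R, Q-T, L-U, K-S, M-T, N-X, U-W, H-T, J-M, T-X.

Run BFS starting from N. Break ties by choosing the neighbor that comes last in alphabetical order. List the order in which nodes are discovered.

N X U Q J V T S R I H W L G O M K P

Visit N; enqueue X, U, Q, J → queue [X, U, Q, J]
Visit X; enqueue V, T, S, R, I, H → queue [U, Q, J, V, T, S, R, I, H]
Visit U; enqueue W, L, G → queue [Q, J, V, T, S, R, I, H, W, L, G]
Visit Q; enqueue O, M → queue [J, V, T, S, R, I, H, W, L, G, O, M]
Visit J; enqueue K → queue [V, T, S, R, I, H, W, L, G, O, M, K]
Visit V → queue [T, S, R, I, H, W, L, G, O, M, K]
Visit T → queue [S, R, I, H, W, L, G, O, M, K]
Visit S; enqueue P → queue [R, I, H, W, L, G, O, M, K, P]
Visit R → queue [I, H, W, L, G, O, M, K, P]
Visit I → queue [H, W, L, G, O, M, K, P]
Visit H → queue [W, L, G, O, M, K, P]
Visit W → queue [L, G, O, M, K, P]
Visit L → queue [G, O, M, K, P]
Visit G → queue [O, M, K, P]
Visit O → queue [M, K, P]
Visit M → queue [K, P]
Visit K → queue [P]
Visit P → queue []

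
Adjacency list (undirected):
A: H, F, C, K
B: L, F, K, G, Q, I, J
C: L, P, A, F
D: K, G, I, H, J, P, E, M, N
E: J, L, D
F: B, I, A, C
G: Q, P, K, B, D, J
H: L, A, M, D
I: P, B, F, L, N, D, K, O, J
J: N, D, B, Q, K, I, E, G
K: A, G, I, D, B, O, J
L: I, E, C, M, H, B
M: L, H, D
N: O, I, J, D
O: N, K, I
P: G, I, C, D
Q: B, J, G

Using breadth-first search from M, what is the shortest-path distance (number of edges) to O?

3

Level 0: M
Level 1: D, H, L
Level 2: A, B, C, E, G, I, J, K, N, P
Level 3: F, O, Q
O first appears at level 3.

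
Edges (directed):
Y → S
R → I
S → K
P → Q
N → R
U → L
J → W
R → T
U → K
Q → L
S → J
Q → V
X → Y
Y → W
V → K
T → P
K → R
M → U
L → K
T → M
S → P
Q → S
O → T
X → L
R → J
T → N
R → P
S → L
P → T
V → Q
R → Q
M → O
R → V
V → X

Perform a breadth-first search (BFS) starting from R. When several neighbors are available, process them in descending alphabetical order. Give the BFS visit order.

Visit R; enqueue V, T, Q, P, J, I → queue [V, T, Q, P, J, I]
Visit V; enqueue X, K → queue [T, Q, P, J, I, X, K]
Visit T; enqueue N, M → queue [Q, P, J, I, X, K, N, M]
Visit Q; enqueue S, L → queue [P, J, I, X, K, N, M, S, L]
Visit P → queue [J, I, X, K, N, M, S, L]
Visit J; enqueue W → queue [I, X, K, N, M, S, L, W]
Visit I → queue [X, K, N, M, S, L, W]
Visit X; enqueue Y → queue [K, N, M, S, L, W, Y]
Visit K → queue [N, M, S, L, W, Y]
Visit N → queue [M, S, L, W, Y]
Visit M; enqueue U, O → queue [S, L, W, Y, U, O]
Visit S → queue [L, W, Y, U, O]
Visit L → queue [W, Y, U, O]
Visit W → queue [Y, U, O]
Visit Y → queue [U, O]
Visit U → queue [O]
Visit O → queue []

R V T Q P J I X K N M S L W Y U O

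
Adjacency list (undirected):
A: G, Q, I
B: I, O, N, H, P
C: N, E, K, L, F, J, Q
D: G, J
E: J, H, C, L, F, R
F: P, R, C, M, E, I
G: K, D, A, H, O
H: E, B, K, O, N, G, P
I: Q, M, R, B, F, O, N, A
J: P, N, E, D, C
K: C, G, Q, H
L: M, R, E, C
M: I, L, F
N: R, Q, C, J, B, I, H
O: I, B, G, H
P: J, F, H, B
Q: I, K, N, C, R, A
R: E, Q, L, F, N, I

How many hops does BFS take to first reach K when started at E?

Level 0: E
Level 1: C, F, H, J, L, R
Level 2: B, D, G, I, K, M, N, O, P, Q
Level 3: A
K first appears at level 2.

2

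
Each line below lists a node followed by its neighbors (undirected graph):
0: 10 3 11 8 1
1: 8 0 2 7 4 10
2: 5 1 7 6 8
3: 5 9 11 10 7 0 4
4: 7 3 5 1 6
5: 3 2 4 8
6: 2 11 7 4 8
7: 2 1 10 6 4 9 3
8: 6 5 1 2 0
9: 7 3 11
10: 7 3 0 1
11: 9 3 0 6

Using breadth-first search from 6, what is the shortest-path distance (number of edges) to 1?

Level 0: 6
Level 1: 2, 4, 7, 8, 11
Level 2: 0, 1, 3, 5, 9, 10
1 first appears at level 2.

2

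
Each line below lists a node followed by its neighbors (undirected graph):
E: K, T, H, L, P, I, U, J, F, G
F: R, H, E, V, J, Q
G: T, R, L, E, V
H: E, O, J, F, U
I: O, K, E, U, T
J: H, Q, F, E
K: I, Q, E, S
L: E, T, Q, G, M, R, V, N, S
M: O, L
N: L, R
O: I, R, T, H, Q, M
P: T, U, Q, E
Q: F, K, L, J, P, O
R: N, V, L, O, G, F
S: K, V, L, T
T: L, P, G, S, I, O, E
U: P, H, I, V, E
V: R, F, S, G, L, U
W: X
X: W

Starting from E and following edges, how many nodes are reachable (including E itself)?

BFS from E visits: E, U, T, P, L, K, J, I, H, G, F, V, S, O, Q, R, N, M
Reachable nodes: 18 of 20 total.

18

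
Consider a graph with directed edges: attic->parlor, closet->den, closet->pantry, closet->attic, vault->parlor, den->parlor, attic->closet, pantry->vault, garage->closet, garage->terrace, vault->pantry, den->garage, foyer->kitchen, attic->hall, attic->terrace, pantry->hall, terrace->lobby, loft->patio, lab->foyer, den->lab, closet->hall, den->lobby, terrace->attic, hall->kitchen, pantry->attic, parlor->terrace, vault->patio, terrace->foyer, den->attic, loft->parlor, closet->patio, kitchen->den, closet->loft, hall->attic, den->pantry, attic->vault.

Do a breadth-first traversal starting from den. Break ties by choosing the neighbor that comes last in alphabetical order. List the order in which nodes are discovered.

Visit den; enqueue parlor, pantry, lobby, lab, garage, attic → queue [parlor, pantry, lobby, lab, garage, attic]
Visit parlor; enqueue terrace → queue [pantry, lobby, lab, garage, attic, terrace]
Visit pantry; enqueue vault, hall → queue [lobby, lab, garage, attic, terrace, vault, hall]
Visit lobby → queue [lab, garage, attic, terrace, vault, hall]
Visit lab; enqueue foyer → queue [garage, attic, terrace, vault, hall, foyer]
Visit garage; enqueue closet → queue [attic, terrace, vault, hall, foyer, closet]
Visit attic → queue [terrace, vault, hall, foyer, closet]
Visit terrace → queue [vault, hall, foyer, closet]
Visit vault; enqueue patio → queue [hall, foyer, closet, patio]
Visit hall; enqueue kitchen → queue [foyer, closet, patio, kitchen]
Visit foyer → queue [closet, patio, kitchen]
Visit closet; enqueue loft → queue [patio, kitchen, loft]
Visit patio → queue [kitchen, loft]
Visit kitchen → queue [loft]
Visit loft → queue []

den -> parlor -> pantry -> lobby -> lab -> garage -> attic -> terrace -> vault -> hall -> foyer -> closet -> patio -> kitchen -> loft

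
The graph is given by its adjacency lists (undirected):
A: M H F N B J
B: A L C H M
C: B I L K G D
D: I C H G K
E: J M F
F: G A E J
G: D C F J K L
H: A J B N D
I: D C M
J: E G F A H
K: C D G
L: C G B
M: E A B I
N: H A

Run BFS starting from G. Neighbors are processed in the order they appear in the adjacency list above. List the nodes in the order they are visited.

G D C F J K L I H B A E M N

Visit G; enqueue D, C, F, J, K, L → queue [D, C, F, J, K, L]
Visit D; enqueue I, H → queue [C, F, J, K, L, I, H]
Visit C; enqueue B → queue [F, J, K, L, I, H, B]
Visit F; enqueue A, E → queue [J, K, L, I, H, B, A, E]
Visit J → queue [K, L, I, H, B, A, E]
Visit K → queue [L, I, H, B, A, E]
Visit L → queue [I, H, B, A, E]
Visit I; enqueue M → queue [H, B, A, E, M]
Visit H; enqueue N → queue [B, A, E, M, N]
Visit B → queue [A, E, M, N]
Visit A → queue [E, M, N]
Visit E → queue [M, N]
Visit M → queue [N]
Visit N → queue []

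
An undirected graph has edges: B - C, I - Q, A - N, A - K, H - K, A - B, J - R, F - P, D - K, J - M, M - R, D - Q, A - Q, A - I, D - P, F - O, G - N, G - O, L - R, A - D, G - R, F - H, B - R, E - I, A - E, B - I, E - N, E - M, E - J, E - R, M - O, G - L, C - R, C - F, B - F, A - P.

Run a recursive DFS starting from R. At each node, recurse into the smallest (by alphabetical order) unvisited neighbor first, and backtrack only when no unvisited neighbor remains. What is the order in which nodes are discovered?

Visit R
R → B
B → A
A → D
D → K
K → H
H → F
F → C
F → O
O → G
G → L
G → N
N → E
E → I
I → Q
E → J
J → M
F → P

R → B → A → D → K → H → F → C → O → G → L → N → E → I → Q → J → M → P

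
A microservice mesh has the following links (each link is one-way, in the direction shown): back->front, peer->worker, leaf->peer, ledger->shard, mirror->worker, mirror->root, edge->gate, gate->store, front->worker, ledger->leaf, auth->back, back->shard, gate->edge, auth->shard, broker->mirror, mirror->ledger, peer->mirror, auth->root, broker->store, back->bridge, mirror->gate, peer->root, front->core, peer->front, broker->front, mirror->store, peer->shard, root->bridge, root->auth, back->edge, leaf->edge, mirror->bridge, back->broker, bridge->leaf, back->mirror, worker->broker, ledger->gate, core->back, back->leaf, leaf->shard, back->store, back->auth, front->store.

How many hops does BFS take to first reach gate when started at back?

2

Level 0: back
Level 1: auth, bridge, broker, edge, front, leaf, mirror, shard, store
Level 2: core, gate, ledger, peer, root, worker
gate first appears at level 2.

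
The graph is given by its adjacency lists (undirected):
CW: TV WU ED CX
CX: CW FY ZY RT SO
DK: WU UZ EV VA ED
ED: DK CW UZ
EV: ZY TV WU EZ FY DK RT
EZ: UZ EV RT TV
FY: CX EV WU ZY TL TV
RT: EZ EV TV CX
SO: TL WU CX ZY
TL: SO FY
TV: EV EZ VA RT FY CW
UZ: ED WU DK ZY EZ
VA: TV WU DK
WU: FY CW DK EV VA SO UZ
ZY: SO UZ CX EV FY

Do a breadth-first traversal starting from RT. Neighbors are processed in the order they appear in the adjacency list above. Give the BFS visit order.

RT → EZ → EV → TV → CX → UZ → ZY → WU → FY → DK → VA → CW → SO → ED → TL

Visit RT; enqueue EZ, EV, TV, CX → queue [EZ, EV, TV, CX]
Visit EZ; enqueue UZ → queue [EV, TV, CX, UZ]
Visit EV; enqueue ZY, WU, FY, DK → queue [TV, CX, UZ, ZY, WU, FY, DK]
Visit TV; enqueue VA, CW → queue [CX, UZ, ZY, WU, FY, DK, VA, CW]
Visit CX; enqueue SO → queue [UZ, ZY, WU, FY, DK, VA, CW, SO]
Visit UZ; enqueue ED → queue [ZY, WU, FY, DK, VA, CW, SO, ED]
Visit ZY → queue [WU, FY, DK, VA, CW, SO, ED]
Visit WU → queue [FY, DK, VA, CW, SO, ED]
Visit FY; enqueue TL → queue [DK, VA, CW, SO, ED, TL]
Visit DK → queue [VA, CW, SO, ED, TL]
Visit VA → queue [CW, SO, ED, TL]
Visit CW → queue [SO, ED, TL]
Visit SO → queue [ED, TL]
Visit ED → queue [TL]
Visit TL → queue []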